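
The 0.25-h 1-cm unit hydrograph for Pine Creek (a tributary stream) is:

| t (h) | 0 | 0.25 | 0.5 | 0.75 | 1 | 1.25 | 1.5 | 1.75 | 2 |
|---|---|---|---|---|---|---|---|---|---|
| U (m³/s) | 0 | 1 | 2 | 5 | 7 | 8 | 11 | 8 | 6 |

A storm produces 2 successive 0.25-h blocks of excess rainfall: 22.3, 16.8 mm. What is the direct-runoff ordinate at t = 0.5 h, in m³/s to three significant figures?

By discrete convolution, Q_j = Σ (P_i / 10 mm) · U_{j−i}.
At t = 0.5 h (j=2): Q = (22.3/10)·2 + (16.8/10)·1 = 6.14 m³/s.

Q ≈ 6.14 m³/s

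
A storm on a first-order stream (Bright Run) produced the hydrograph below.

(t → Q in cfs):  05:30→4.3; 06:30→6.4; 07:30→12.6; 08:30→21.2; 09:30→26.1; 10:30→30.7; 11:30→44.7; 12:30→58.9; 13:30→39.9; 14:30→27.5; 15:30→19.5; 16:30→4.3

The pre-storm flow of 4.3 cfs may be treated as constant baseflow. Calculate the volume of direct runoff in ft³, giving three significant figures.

Direct-runoff ordinates (Q − Q_b): 0.0, 2.1, 8.3, 16.9, 21.8, 26.4, 40.4, 54.6, 35.6, 23.2, 15.2, 0.0 cfs.
ΣQ_DR = 244.5 cfs.
With Δt = 1 h = 3600 s, V = ΣQ_DR · Δt = 244.5 × 3600 = 8.80 × 10^5 ft³.

V ≈ 8.80 × 10^5 ft³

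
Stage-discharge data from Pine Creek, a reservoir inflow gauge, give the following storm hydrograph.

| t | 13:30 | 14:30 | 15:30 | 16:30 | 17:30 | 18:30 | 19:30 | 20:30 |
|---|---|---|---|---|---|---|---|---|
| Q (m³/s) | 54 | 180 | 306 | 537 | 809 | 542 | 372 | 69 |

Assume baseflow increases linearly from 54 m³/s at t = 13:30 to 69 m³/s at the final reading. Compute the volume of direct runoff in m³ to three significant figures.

V ≈ 8.56 × 10^6 m³

Direct-runoff ordinates (Q − Q_b): 0.00, 123.86, 247.71, 476.57, 746.43, 477.29, 305.14, 0.00 m³/s.
ΣQ_DR = 2377 m³/s.
With Δt = 1 h = 3600 s, V = ΣQ_DR · Δt = 2377 × 3600 = 8.56 × 10^6 m³.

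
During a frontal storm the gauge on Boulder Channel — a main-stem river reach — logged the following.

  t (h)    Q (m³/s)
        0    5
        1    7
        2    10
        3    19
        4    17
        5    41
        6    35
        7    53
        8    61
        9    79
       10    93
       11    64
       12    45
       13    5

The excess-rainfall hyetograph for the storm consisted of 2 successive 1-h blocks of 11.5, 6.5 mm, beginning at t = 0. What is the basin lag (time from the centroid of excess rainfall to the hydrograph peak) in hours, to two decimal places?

Centroid of excess rainfall: t_c = Σ P_i·t̄_i / ΣP_i = 0.8611 h (block centres at 0.5, 1.5 h).
Hydrograph peak occurs at t = 10 h, so basin lag t_L = 10 − 0.8611 = 9.14 h.

t_L ≈ 9.14 h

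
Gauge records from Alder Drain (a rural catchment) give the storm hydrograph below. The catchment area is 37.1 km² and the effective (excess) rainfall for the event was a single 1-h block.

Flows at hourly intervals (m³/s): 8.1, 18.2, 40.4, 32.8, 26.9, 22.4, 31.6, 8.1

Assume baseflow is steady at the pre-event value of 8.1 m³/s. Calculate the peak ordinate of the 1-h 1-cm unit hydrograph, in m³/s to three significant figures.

Direct runoff: 0.0, 10.1, 32.3, 24.7, 18.8, 14.3, 23.5, 0.0 m³/s; ΣQ_DR = 123.7 m³/s, peak = 32.3 m³/s.
Runoff depth d = ΣQ_DR·Δt / A = 123.7 × 3600 / (37.1 km²) = 12.00 mm.
The 1-cm UH is the DRH scaled by (10 mm)/d, so U_p = 32.3 × 10/12.00 = 26.9 m³/s.

U_p ≈ 26.9 m³/s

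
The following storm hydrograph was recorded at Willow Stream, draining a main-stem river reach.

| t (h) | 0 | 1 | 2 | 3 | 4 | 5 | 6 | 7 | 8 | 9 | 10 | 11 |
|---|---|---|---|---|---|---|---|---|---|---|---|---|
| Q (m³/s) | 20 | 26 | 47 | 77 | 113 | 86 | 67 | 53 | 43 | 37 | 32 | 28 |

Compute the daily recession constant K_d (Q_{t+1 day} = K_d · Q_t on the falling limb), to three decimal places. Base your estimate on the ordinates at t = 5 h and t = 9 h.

Between t = 5 h and t = 9 h the flow falls from 86 to 37 m³/s over 4×1 h = 4 h.
Per-interval ratio K = (37/86)^(1/4) = 0.8099; K_d = K^(24/1) = 0.006.

K_d ≈ 0.006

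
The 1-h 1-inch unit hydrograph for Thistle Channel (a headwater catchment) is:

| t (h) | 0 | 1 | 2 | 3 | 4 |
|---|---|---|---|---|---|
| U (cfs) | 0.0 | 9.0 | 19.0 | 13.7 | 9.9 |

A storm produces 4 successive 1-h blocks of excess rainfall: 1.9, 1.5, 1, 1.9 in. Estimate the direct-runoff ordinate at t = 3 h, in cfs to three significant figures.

Q ≈ 63.5 cfs

By discrete convolution, Q_j = Σ (P_i / 1 in) · U_{j−i}.
At t = 3 h (j=3): Q = (1.9/1)·13.7 + (1.5/1)·19.0 + (1/1)·9.0 + (1.9/1)·0.0 = 63.5 cfs.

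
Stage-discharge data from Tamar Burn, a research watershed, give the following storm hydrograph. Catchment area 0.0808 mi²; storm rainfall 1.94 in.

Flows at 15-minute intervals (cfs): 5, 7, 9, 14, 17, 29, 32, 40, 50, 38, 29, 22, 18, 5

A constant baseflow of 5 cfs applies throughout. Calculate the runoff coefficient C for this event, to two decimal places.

ΣQ_DR = 245.0 cfs; V = ΣQ_DR·Δt = 2.205 × 10^5 ft³.
Runoff depth d = V / A = 1.175 in.
C = d / P = 1.175 / 1.94 = 0.61.

C ≈ 0.61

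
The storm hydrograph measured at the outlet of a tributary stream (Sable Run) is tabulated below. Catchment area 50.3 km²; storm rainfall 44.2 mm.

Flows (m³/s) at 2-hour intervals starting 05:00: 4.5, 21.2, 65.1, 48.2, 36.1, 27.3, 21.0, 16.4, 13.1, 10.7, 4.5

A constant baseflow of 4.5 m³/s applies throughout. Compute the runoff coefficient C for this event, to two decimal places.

C ≈ 0.71

ΣQ_DR = 218.6 m³/s; V = ΣQ_DR·Δt = 1.574 × 10^6 m³.
Runoff depth d = V / A = 31.29 mm.
C = d / P = 31.29 / 44.2 = 0.71.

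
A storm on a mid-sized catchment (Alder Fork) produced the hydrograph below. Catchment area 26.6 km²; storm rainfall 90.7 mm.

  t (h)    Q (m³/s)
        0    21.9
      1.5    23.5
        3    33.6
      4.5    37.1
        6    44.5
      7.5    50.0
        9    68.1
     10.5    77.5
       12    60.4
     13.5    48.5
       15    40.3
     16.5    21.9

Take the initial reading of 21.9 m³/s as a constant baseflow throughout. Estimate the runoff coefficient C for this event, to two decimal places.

C ≈ 0.59

ΣQ_DR = 264.5 m³/s; V = ΣQ_DR·Δt = 1.428 × 10^6 m³.
Runoff depth d = V / A = 53.70 mm.
C = d / P = 53.70 / 90.7 = 0.59.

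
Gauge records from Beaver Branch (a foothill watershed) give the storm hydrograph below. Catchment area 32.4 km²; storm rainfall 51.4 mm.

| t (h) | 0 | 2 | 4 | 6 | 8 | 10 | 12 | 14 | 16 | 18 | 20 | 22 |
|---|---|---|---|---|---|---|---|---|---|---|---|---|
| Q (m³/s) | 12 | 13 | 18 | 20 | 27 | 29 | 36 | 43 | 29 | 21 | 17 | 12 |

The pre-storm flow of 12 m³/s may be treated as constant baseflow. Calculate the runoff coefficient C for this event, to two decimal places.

C ≈ 0.58

ΣQ_DR = 133.0 m³/s; V = ΣQ_DR·Δt = 9.576 × 10^5 m³.
Runoff depth d = V / A = 29.56 mm.
C = d / P = 29.56 / 51.4 = 0.58.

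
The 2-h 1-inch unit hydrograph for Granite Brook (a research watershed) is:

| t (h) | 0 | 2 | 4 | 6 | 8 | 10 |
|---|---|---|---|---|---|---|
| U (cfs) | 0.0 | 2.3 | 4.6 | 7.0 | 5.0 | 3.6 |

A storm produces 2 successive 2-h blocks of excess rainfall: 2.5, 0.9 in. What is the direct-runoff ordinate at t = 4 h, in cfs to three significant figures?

By discrete convolution, Q_j = Σ (P_i / 1 in) · U_{j−i}.
At t = 4 h (j=2): Q = (2.5/1)·4.6 + (0.9/1)·2.3 = 13.6 cfs.

Q ≈ 13.6 cfs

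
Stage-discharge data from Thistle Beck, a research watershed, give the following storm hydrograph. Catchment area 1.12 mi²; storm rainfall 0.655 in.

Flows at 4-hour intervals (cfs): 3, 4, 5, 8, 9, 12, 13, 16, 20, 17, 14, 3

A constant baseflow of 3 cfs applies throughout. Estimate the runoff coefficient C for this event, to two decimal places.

ΣQ_DR = 88.00 cfs; V = ΣQ_DR·Δt = 1.267 × 10^6 ft³.
Runoff depth d = V / A = 0.4870 in.
C = d / P = 0.4870 / 0.655 = 0.74.

C ≈ 0.74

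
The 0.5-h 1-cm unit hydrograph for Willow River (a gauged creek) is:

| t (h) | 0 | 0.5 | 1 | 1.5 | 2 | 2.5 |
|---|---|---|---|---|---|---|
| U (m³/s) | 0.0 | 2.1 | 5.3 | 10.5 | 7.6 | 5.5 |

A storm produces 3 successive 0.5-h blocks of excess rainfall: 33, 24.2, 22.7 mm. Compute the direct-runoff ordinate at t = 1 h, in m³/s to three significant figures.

By discrete convolution, Q_j = Σ (P_i / 10 mm) · U_{j−i}.
At t = 1 h (j=2): Q = (33/10)·5.3 + (24.2/10)·2.1 + (22.7/10)·0.0 = 22.6 m³/s.

Q ≈ 22.6 m³/s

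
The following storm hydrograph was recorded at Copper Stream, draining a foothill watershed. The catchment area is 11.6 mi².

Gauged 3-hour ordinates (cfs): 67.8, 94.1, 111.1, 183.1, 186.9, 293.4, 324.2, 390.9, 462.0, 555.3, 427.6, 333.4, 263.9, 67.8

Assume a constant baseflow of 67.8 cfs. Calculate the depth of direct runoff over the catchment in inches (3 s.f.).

d ≈ 1.13 in

Direct runoff: 0.0, 26.3, 43.3, 115.3, 119.1, 225.6, 256.4, 323.1, 394.2, 487.5, 359.8, 265.6, 196.1, 0.0 cfs; ΣQ_DR = 2812 cfs.
V = ΣQ_DR · Δt = 2812 × 10800 s = 3.037 × 10^7 ft³.
Over A = 11.6 mi², depth = V / A = 1.13 in.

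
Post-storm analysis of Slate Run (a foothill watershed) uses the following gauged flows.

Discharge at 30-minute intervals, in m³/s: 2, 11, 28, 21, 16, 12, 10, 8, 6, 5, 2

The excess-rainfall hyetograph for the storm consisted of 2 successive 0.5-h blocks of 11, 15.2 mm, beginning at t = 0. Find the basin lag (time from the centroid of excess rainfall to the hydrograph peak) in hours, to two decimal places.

Centroid of excess rainfall: t_c = Σ P_i·t̄_i / ΣP_i = 0.5401 h (block centres at 0.25, 0.75 h).
Hydrograph peak occurs at t = 1 h, so basin lag t_L = 1 − 0.5401 = 0.46 h.

t_L ≈ 0.46 h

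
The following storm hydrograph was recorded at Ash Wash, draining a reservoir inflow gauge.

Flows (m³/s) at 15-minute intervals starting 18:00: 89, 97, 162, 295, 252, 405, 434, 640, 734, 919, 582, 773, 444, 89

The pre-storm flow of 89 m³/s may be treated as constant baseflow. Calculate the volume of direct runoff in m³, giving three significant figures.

Direct-runoff ordinates (Q − Q_b): 0.0, 8.0, 73.0, 206.0, 163.0, 316.0, 345.0, 551.0, 645.0, 830.0, 493.0, 684.0, 355.0, 0.0 m³/s.
ΣQ_DR = 4669 m³/s.
With Δt = 0.25 h = 900 s, V = ΣQ_DR · Δt = 4669 × 900 = 4.20 × 10^6 m³.

V ≈ 4.20 × 10^6 m³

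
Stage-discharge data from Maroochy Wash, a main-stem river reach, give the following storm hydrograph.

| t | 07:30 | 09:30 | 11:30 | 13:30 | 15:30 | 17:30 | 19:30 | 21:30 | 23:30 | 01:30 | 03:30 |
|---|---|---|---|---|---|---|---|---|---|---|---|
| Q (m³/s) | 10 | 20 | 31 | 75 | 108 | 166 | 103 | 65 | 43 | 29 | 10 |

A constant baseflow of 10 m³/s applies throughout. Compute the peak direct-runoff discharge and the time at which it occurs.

Subtracting baseflow gives direct-runoff ordinates: 0.0, 10.0, 21.0, 65.0, 98.0, 156.0, 93.0, 55.0, 33.0, 19.0, 0.0 m³/s.
The maximum is 156.0 m³/s, occurring at the reading for t = 17:30.

Q_p = 156.0 m³/s at t = 17:30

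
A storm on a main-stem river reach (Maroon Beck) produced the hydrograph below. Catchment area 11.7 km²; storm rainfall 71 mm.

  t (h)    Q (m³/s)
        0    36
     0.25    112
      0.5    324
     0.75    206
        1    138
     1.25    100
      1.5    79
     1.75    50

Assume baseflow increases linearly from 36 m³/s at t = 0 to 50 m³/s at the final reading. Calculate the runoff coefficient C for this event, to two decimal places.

ΣQ_DR = 701.0 m³/s; V = ΣQ_DR·Δt = 6.309 × 10^5 m³.
Runoff depth d = V / A = 53.92 mm.
C = d / P = 53.92 / 71 = 0.76.

C ≈ 0.76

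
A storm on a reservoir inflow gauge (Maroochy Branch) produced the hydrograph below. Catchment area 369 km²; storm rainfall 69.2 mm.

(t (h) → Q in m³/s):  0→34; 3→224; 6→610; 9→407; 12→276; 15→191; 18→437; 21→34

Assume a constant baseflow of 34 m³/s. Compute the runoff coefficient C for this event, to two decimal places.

C ≈ 0.82

ΣQ_DR = 1941 m³/s; V = ΣQ_DR·Δt = 2.096 × 10^7 m³.
Runoff depth d = V / A = 56.81 mm.
C = d / P = 56.81 / 69.2 = 0.82.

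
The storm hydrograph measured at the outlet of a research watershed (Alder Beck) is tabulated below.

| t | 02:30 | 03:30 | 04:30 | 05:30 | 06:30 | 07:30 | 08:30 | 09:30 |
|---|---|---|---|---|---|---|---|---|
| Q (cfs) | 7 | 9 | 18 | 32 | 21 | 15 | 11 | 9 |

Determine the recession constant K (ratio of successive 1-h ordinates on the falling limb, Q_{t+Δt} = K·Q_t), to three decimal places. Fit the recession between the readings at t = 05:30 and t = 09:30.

K ≈ 0.728

Using the recession-limb readings at t = 05:30 and t = 09:30: Q falls from 32 to 9 cfs over 4 intervals.
K = (Q₂/Q₁)^(1/4) = (9/32)^(1/4) = 0.728.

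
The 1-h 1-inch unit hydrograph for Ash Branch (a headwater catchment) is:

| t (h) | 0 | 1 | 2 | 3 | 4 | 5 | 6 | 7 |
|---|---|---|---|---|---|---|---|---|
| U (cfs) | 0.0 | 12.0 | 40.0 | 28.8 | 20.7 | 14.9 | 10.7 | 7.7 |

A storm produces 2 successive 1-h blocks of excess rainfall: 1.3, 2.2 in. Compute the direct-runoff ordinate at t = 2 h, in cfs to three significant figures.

Q ≈ 78.4 cfs

By discrete convolution, Q_j = Σ (P_i / 1 in) · U_{j−i}.
At t = 2 h (j=2): Q = (1.3/1)·40.0 + (2.2/1)·12.0 = 78.4 cfs.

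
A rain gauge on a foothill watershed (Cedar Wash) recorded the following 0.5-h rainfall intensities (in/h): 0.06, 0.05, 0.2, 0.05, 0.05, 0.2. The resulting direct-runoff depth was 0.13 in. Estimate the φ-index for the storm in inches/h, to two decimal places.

φ ≈ 0.07 in/h

Only the 2 blocks with intensity above φ contribute runoff: 0.2, 0.2 in/h.
Σ(I−φ)·Δt = d  ⇒  (0.2+0.2 − 2φ)·0.5 = 0.13
φ = (0.4000 − 0.13/0.5) / 2 = 0.07 in/h.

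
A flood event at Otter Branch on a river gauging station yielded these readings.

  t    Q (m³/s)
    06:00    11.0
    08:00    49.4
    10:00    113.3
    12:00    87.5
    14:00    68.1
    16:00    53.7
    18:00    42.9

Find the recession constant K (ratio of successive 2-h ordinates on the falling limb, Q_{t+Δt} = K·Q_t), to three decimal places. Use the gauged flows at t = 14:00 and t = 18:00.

K ≈ 0.794

Using the recession-limb readings at t = 14:00 and t = 18:00: Q falls from 68.1 to 42.9 m³/s over 2 intervals.
K = (Q₂/Q₁)^(1/2) = (42.9/68.1)^(1/2) = 0.794.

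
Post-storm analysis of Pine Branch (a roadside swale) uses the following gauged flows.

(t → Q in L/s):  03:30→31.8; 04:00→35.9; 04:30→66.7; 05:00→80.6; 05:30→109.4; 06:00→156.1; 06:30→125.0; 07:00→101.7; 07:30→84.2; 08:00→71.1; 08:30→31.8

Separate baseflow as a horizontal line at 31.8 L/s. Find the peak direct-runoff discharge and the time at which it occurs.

Q_p = 124.3 L/s at t = 06:00

Subtracting baseflow gives direct-runoff ordinates: 0.0, 4.1, 34.9, 48.8, 77.6, 124.3, 93.2, 69.9, 52.4, 39.3, 0.0 L/s.
The maximum is 124.3 L/s, occurring at the reading for t = 06:00.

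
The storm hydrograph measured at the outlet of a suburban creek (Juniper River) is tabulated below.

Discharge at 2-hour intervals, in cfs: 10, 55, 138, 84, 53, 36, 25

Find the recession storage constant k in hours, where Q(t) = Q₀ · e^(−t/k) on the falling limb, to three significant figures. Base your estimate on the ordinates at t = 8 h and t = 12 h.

k ≈ 5.32 h

On the falling limb, Q drops from 53 to 25 cfs between t = 8 h and t = 12 h (Δt = 4 h).
k = −Δt / ln(Q₂/Q₁) = −4 / ln(25/53) = 5.32 h.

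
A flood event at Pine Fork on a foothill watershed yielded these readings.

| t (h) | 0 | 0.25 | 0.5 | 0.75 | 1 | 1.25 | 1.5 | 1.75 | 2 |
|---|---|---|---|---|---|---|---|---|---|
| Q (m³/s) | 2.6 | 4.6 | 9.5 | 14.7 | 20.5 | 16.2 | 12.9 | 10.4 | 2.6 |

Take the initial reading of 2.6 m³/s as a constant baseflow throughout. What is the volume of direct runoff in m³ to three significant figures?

Direct-runoff ordinates (Q − Q_b): 0.0, 2.0, 6.9, 12.1, 17.9, 13.6, 10.3, 7.8, 0.0 m³/s.
ΣQ_DR = 70.60 m³/s.
With Δt = 0.25 h = 900 s, V = ΣQ_DR · Δt = 70.60 × 900 = 63500 m³.

V ≈ 63500 m³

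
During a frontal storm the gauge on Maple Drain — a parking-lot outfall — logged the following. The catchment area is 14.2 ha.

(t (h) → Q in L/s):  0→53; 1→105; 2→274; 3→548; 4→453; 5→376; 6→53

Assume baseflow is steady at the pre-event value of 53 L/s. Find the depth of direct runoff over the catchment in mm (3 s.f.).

Direct runoff: 0.0, 52.0, 221.0, 495.0, 400.0, 323.0, 0.0 L/s; ΣQ_DR = 1491 L/s.
V = ΣQ_DR · Δt = 1491 × 3600 s = 5.368 × 10^6 L.
Over A = 14.2 ha, depth = V / A = 37.8 mm.

d ≈ 37.8 mm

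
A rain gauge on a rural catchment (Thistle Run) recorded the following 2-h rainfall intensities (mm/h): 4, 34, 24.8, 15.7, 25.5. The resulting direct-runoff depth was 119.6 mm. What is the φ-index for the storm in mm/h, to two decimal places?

φ ≈ 10.05 mm/h

Only the 4 blocks with intensity above φ contribute runoff: 34, 24.8, 15.7, 25.5 mm/h.
Σ(I−φ)·Δt = d  ⇒  (34+24.8+15.7+25.5 − 4φ)·2 = 119.6
φ = (100.0 − 119.6/2) / 4 = 10.05 mm/h.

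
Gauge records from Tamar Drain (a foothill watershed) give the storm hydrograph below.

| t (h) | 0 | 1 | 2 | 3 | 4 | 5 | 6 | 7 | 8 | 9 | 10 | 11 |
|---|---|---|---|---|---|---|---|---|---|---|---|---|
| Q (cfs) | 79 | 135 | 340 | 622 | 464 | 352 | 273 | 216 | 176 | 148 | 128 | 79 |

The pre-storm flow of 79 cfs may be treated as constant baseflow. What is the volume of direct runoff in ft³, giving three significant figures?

V ≈ 7.43 × 10^6 ft³

Direct-runoff ordinates (Q − Q_b): 0.0, 56.0, 261.0, 543.0, 385.0, 273.0, 194.0, 137.0, 97.0, 69.0, 49.0, 0.0 cfs.
ΣQ_DR = 2064 cfs.
With Δt = 1 h = 3600 s, V = ΣQ_DR · Δt = 2064 × 3600 = 7.43 × 10^6 ft³.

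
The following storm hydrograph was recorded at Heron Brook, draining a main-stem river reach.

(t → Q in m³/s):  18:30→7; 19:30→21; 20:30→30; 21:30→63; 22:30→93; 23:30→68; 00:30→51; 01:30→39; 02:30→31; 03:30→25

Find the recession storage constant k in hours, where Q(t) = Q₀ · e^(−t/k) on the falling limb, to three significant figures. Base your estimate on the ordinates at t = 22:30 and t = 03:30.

k ≈ 3.81 h

On the falling limb, Q drops from 93 to 25 m³/s between t = 22:30 and t = 03:30 (Δt = 5 h).
k = −Δt / ln(Q₂/Q₁) = −5 / ln(25/93) = 3.81 h.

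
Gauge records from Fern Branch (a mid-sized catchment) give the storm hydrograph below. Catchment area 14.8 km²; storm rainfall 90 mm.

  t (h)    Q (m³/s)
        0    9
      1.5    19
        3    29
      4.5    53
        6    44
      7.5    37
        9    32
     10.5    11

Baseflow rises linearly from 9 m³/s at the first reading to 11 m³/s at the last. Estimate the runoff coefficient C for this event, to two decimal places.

C ≈ 0.62

ΣQ_DR = 154.0 m³/s; V = ΣQ_DR·Δt = 8.316 × 10^5 m³.
Runoff depth d = V / A = 56.19 mm.
C = d / P = 56.19 / 90 = 0.62.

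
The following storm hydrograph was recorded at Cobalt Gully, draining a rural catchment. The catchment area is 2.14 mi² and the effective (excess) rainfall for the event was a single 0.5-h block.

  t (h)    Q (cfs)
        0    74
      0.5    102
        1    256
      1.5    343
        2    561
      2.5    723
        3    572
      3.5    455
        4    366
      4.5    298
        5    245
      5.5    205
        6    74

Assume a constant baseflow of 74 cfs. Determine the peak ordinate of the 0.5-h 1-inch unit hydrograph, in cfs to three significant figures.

Direct runoff: 0.0, 28.0, 182.0, 269.0, 487.0, 649.0, 498.0, 381.0, 292.0, 224.0, 171.0, 131.0, 0.0 cfs; ΣQ_DR = 3312 cfs, peak = 649.0 cfs.
Runoff depth d = ΣQ_DR·Δt / A = 3312 × 1800 / (2.14 mi²) = 1.199 in.
The 1-inch UH is the DRH scaled by (1 in)/d, so U_p = 649.0 × 1/1.199 = 541 cfs.

U_p ≈ 541 cfs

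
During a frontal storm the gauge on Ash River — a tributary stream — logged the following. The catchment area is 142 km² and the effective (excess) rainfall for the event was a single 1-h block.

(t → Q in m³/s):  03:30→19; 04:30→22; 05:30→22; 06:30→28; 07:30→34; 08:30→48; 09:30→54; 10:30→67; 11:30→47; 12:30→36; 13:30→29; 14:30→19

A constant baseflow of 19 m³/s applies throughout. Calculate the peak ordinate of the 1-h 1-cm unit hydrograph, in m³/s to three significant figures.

Direct runoff: 0.0, 3.0, 3.0, 9.0, 15.0, 29.0, 35.0, 48.0, 28.0, 17.0, 10.0, 0.0 m³/s; ΣQ_DR = 197.0 m³/s, peak = 48.0 m³/s.
Runoff depth d = ΣQ_DR·Δt / A = 197.0 × 3600 / (142 km²) = 4.994 mm.
The 1-cm UH is the DRH scaled by (10 mm)/d, so U_p = 48.0 × 10/4.994 = 96.1 m³/s.

U_p ≈ 96.1 m³/s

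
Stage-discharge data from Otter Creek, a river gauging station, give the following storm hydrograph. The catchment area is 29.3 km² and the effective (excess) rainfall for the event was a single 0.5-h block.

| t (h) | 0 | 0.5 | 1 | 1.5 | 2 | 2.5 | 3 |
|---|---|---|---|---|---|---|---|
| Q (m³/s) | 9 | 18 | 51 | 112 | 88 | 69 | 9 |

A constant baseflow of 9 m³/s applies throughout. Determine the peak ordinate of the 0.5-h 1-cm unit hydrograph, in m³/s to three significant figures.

Direct runoff: 0.0, 9.0, 42.0, 103.0, 79.0, 60.0, 0.0 m³/s; ΣQ_DR = 293.0 m³/s, peak = 103.0 m³/s.
Runoff depth d = ΣQ_DR·Δt / A = 293.0 × 1800 / (29.3 km²) = 18.00 mm.
The 1-cm UH is the DRH scaled by (10 mm)/d, so U_p = 103.0 × 10/18.00 = 57.2 m³/s.

U_p ≈ 57.2 m³/s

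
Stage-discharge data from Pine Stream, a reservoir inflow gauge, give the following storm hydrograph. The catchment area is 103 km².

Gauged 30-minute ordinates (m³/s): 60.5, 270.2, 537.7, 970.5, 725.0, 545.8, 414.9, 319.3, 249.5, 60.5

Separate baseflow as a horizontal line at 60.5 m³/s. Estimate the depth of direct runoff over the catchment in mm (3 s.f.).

d ≈ 62.0 mm

Direct runoff: 0.0, 209.7, 477.2, 910.0, 664.5, 485.3, 354.4, 258.8, 189.0, 0.0 m³/s; ΣQ_DR = 3549 m³/s.
V = ΣQ_DR · Δt = 3549 × 1800 s = 6.388 × 10^6 m³.
Over A = 103 km², depth = V / A = 62.0 mm.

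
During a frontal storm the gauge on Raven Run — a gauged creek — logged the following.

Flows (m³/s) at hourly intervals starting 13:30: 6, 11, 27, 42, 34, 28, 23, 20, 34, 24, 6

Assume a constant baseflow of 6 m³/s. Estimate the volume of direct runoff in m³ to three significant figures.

Direct-runoff ordinates (Q − Q_b): 0.0, 5.0, 21.0, 36.0, 28.0, 22.0, 17.0, 14.0, 28.0, 18.0, 0.0 m³/s.
ΣQ_DR = 189.0 m³/s.
With Δt = 1 h = 3600 s, V = ΣQ_DR · Δt = 189.0 × 3600 = 6.80 × 10^5 m³.

V ≈ 6.80 × 10^5 m³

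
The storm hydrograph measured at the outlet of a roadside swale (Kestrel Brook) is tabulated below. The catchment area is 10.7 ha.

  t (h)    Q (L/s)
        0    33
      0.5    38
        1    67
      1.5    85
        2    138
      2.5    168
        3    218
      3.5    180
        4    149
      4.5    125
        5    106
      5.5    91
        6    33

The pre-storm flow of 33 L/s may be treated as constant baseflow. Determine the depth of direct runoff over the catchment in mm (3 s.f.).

d ≈ 16.9 mm

Direct runoff: 0.0, 5.0, 34.0, 52.0, 105.0, 135.0, 185.0, 147.0, 116.0, 92.0, 73.0, 58.0, 0.0 L/s; ΣQ_DR = 1002 L/s.
V = ΣQ_DR · Δt = 1002 × 1800 s = 1.804 × 10^6 L.
Over A = 10.7 ha, depth = V / A = 16.9 mm.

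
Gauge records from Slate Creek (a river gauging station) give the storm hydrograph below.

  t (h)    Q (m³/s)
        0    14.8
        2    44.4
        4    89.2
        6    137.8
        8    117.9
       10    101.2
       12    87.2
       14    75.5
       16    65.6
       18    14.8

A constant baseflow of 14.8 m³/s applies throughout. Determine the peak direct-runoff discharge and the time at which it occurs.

Q_p = 123.0 m³/s at t = 6 h

Subtracting baseflow gives direct-runoff ordinates: 0.0, 29.6, 74.4, 123.0, 103.1, 86.4, 72.4, 60.7, 50.8, 0.0 m³/s.
The maximum is 123.0 m³/s, occurring at the reading for t = 6 h.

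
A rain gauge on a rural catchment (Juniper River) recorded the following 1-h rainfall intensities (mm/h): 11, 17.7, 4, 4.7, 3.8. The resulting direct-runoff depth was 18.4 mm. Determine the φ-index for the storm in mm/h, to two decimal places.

φ ≈ 5.15 mm/h

Only the 2 blocks with intensity above φ contribute runoff: 11, 17.7 mm/h.
Σ(I−φ)·Δt = d  ⇒  (11+17.7 − 2φ)·1 = 18.4
φ = (28.70 − 18.4/1) / 2 = 5.15 mm/h.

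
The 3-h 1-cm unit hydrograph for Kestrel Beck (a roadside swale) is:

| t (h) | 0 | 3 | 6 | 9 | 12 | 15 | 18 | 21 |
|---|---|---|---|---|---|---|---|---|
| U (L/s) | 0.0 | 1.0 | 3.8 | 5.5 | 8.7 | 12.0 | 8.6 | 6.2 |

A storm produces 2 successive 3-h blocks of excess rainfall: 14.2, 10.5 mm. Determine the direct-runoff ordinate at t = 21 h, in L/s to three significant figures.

By discrete convolution, Q_j = Σ (P_i / 10 mm) · U_{j−i}.
At t = 21 h (j=7): Q = (14.2/10)·6.2 + (10.5/10)·8.6 = 17.8 L/s.

Q ≈ 17.8 L/s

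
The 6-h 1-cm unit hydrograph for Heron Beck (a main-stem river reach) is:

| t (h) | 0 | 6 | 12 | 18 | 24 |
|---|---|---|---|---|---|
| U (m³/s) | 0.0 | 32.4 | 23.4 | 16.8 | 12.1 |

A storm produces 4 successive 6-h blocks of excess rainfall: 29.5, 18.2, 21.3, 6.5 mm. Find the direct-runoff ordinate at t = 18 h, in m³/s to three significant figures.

By discrete convolution, Q_j = Σ (P_i / 10 mm) · U_{j−i}.
At t = 18 h (j=3): Q = (29.5/10)·16.8 + (18.2/10)·23.4 + (21.3/10)·32.4 + (6.5/10)·0.0 = 161 m³/s.

Q ≈ 161 m³/s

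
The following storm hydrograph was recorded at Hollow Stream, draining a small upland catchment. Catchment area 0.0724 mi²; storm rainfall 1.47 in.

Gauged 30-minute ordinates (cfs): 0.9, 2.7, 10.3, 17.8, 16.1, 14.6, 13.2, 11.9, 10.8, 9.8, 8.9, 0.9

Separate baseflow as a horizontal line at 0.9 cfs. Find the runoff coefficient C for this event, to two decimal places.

C ≈ 0.78

ΣQ_DR = 107.1 cfs; V = ΣQ_DR·Δt = 1.928 × 10^5 ft³.
Runoff depth d = V / A = 1.146 in.
C = d / P = 1.146 / 1.47 = 0.78.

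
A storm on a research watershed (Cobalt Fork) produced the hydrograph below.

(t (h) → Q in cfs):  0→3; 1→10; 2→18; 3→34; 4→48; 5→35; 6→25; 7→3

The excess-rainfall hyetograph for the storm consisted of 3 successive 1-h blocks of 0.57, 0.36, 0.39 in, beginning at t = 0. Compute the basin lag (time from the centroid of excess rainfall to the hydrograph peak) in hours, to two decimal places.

t_L ≈ 2.64 h

Centroid of excess rainfall: t_c = Σ P_i·t̄_i / ΣP_i = 1.3636 h (block centres at 0.5, 1.5, 2.5 h).
Hydrograph peak occurs at t = 4 h, so basin lag t_L = 4 − 1.3636 = 2.64 h.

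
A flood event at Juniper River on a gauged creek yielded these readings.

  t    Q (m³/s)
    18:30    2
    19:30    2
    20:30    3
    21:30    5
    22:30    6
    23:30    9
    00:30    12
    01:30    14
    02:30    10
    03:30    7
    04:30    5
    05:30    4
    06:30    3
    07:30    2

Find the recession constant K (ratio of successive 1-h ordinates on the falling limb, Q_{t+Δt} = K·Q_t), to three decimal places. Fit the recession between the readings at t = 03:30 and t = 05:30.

K ≈ 0.756

Using the recession-limb readings at t = 03:30 and t = 05:30: Q falls from 7 to 4 m³/s over 2 intervals.
K = (Q₂/Q₁)^(1/2) = (4/7)^(1/2) = 0.756.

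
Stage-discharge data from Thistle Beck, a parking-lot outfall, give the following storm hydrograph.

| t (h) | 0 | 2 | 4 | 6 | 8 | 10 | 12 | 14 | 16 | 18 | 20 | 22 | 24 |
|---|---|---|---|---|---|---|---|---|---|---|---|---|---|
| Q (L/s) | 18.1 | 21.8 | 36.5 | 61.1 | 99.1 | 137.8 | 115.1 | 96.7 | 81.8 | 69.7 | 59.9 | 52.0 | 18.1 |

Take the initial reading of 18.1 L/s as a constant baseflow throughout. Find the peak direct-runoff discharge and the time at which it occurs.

Q_p = 119.7 L/s at t = 10 h

Subtracting baseflow gives direct-runoff ordinates: 0.0, 3.7, 18.4, 43.0, 81.0, 119.7, 97.0, 78.6, 63.7, 51.6, 41.8, 33.9, 0.0 L/s.
The maximum is 119.7 L/s, occurring at the reading for t = 10 h.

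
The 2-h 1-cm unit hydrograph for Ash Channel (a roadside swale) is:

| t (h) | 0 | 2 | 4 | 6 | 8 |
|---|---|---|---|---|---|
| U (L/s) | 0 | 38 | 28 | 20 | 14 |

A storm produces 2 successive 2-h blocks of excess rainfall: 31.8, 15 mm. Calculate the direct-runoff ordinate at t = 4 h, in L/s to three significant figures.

Q ≈ 146 L/s

By discrete convolution, Q_j = Σ (P_i / 10 mm) · U_{j−i}.
At t = 4 h (j=2): Q = (31.8/10)·28 + (15/10)·38 = 146 L/s.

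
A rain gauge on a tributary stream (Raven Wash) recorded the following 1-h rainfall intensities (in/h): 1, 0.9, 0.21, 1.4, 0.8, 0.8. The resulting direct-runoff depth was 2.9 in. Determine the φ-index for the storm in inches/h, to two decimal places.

Only the 5 blocks with intensity above φ contribute runoff: 1, 0.9, 1.4, 0.8, 0.8 in/h.
Σ(I−φ)·Δt = d  ⇒  (1+0.9+1.4+0.8+0.8 − 5φ)·1 = 2.9
φ = (4.900 − 2.9/1) / 5 = 0.40 in/h.

φ ≈ 0.40 in/h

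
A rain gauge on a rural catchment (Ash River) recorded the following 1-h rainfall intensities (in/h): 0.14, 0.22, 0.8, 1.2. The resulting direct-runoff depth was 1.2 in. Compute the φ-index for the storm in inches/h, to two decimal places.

Only the 2 blocks with intensity above φ contribute runoff: 0.8, 1.2 in/h.
Σ(I−φ)·Δt = d  ⇒  (0.8+1.2 − 2φ)·1 = 1.2
φ = (2.000 − 1.2/1) / 2 = 0.40 in/h.

φ ≈ 0.40 in/h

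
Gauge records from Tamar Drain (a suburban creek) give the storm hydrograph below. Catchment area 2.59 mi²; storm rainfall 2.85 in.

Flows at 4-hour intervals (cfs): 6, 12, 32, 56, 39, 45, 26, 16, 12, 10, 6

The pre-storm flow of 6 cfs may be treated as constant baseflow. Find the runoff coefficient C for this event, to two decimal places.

ΣQ_DR = 194.0 cfs; V = ΣQ_DR·Δt = 2.794 × 10^6 ft³.
Runoff depth d = V / A = 0.4643 in.
C = d / P = 0.4643 / 2.85 = 0.16.

C ≈ 0.16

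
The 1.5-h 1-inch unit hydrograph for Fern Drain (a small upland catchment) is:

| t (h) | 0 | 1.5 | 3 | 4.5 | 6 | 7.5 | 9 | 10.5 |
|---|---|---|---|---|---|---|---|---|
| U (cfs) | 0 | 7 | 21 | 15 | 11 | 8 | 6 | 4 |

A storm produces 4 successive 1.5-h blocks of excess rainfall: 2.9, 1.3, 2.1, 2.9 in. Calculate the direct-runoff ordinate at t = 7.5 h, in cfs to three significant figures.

Q ≈ 130 cfs

By discrete convolution, Q_j = Σ (P_i / 1 in) · U_{j−i}.
At t = 7.5 h (j=5): Q = (2.9/1)·8 + (1.3/1)·11 + (2.1/1)·15 + (2.9/1)·21 = 130 cfs.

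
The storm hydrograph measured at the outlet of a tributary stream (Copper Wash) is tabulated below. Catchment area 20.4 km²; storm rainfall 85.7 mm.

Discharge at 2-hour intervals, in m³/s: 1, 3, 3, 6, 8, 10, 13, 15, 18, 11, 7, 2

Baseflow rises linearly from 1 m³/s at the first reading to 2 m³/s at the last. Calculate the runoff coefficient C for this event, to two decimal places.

C ≈ 0.33

ΣQ_DR = 79.00 m³/s; V = ΣQ_DR·Δt = 5.688 × 10^5 m³.
Runoff depth d = V / A = 27.88 mm.
C = d / P = 27.88 / 85.7 = 0.33.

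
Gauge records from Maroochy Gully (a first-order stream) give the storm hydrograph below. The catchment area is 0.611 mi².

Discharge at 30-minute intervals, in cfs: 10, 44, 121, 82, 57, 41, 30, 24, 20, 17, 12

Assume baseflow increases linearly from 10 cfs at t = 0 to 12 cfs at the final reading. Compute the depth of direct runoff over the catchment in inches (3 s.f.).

d ≈ 0.427 in

Direct runoff: 0.00, 33.80, 110.60, 71.40, 46.20, 30.00, 18.80, 12.60, 8.40, 5.20, 0.00 cfs; ΣQ_DR = 337.0 cfs.
V = ΣQ_DR · Δt = 337.0 × 1800 s = 6.066 × 10^5 ft³.
Over A = 0.611 mi², depth = V / A = 0.427 in.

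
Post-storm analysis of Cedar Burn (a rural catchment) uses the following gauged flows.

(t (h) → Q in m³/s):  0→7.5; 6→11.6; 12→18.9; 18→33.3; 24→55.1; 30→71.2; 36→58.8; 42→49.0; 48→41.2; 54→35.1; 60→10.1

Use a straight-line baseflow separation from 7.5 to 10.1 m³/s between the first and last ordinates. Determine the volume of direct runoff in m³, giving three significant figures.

Direct-runoff ordinates (Q − Q_b): 0.00, 3.84, 10.88, 25.02, 46.56, 62.40, 49.74, 39.68, 31.62, 25.26, 0.00 m³/s.
ΣQ_DR = 295.0 m³/s.
With Δt = 6 h = 21600 s, V = ΣQ_DR · Δt = 295.0 × 21600 = 6.37 × 10^6 m³.

V ≈ 6.37 × 10^6 m³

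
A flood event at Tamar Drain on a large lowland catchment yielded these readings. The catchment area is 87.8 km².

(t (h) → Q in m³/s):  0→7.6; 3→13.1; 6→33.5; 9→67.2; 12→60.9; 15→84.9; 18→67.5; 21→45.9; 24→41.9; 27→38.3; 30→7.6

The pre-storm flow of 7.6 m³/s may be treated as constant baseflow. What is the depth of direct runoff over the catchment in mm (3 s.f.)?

d ≈ 47.3 mm

Direct runoff: 0.0, 5.5, 25.9, 59.6, 53.3, 77.3, 59.9, 38.3, 34.3, 30.7, 0.0 m³/s; ΣQ_DR = 384.8 m³/s.
V = ΣQ_DR · Δt = 384.8 × 10800 s = 4.156 × 10^6 m³.
Over A = 87.8 km², depth = V / A = 47.3 mm.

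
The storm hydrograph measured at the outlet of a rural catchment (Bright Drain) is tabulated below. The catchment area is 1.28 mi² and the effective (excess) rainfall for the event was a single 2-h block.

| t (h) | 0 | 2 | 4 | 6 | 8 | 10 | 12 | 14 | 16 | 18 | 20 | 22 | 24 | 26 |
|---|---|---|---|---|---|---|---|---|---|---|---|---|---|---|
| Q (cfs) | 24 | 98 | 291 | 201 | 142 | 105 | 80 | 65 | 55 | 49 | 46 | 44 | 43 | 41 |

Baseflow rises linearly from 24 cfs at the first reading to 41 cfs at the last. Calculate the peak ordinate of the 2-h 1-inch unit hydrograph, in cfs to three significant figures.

U_p ≈ 132 cfs

Direct runoff: 0.00, 72.69, 264.38, 173.08, 112.77, 74.46, 48.15, 31.85, 20.54, 13.23, 8.92, 5.62, 3.31, 0.00 cfs; ΣQ_DR = 829.0 cfs, peak = 264.38 cfs.
Runoff depth d = ΣQ_DR·Δt / A = 829.0 × 7200 / (1.28 mi²) = 2.007 in.
The 1-inch UH is the DRH scaled by (1 in)/d, so U_p = 264.38 × 1/2.007 = 132 cfs.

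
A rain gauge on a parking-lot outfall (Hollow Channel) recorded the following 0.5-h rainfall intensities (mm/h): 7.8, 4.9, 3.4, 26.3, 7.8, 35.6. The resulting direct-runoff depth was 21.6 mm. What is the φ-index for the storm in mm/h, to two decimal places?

Only the 2 blocks with intensity above φ contribute runoff: 26.3, 35.6 mm/h.
Σ(I−φ)·Δt = d  ⇒  (26.3+35.6 − 2φ)·0.5 = 21.6
φ = (61.90 − 21.6/0.5) / 2 = 9.35 mm/h.

φ ≈ 9.35 mm/h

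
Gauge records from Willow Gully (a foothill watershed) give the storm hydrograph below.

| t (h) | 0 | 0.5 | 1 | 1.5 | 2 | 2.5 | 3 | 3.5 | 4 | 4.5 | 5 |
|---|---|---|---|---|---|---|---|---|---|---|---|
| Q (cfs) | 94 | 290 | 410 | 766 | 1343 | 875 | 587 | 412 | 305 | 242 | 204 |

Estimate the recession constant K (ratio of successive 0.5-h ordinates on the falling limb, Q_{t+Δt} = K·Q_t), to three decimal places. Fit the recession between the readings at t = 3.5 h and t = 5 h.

K ≈ 0.791

Using the recession-limb readings at t = 3.5 h and t = 5 h: Q falls from 412 to 204 cfs over 3 intervals.
K = (Q₂/Q₁)^(1/3) = (204/412)^(1/3) = 0.791.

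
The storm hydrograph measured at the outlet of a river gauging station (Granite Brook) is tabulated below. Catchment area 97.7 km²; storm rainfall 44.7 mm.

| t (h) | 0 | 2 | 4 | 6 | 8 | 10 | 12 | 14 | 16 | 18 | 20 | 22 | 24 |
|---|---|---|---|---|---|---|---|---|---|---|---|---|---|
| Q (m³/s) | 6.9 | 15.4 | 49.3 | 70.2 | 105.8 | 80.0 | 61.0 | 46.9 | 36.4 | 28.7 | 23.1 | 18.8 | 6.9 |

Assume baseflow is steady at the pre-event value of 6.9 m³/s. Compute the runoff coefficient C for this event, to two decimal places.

ΣQ_DR = 459.7 m³/s; V = ΣQ_DR·Δt = 3.310 × 10^6 m³.
Runoff depth d = V / A = 33.88 mm.
C = d / P = 33.88 / 44.7 = 0.76.

C ≈ 0.76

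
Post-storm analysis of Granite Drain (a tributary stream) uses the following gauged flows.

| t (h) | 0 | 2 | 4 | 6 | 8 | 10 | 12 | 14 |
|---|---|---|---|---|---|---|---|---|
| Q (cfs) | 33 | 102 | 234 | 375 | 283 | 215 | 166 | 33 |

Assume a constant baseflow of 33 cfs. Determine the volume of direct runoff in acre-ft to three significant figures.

Direct-runoff ordinates (Q − Q_b): 0.0, 69.0, 201.0, 342.0, 250.0, 182.0, 133.0, 0.0 cfs.
ΣQ_DR = 1177 cfs.
With Δt = 2 h = 7200 s, V = ΣQ_DR · Δt = 1177 × 7200 = 8.47 × 10^6 ft³ = 195 acre-ft.

V ≈ 195 acre-ft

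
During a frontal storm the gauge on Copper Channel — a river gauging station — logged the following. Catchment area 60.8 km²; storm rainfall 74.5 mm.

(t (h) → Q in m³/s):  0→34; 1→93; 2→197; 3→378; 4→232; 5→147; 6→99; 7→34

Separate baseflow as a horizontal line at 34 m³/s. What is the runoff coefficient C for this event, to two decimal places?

ΣQ_DR = 942.0 m³/s; V = ΣQ_DR·Δt = 3.391 × 10^6 m³.
Runoff depth d = V / A = 55.78 mm.
C = d / P = 55.78 / 74.5 = 0.75.

C ≈ 0.75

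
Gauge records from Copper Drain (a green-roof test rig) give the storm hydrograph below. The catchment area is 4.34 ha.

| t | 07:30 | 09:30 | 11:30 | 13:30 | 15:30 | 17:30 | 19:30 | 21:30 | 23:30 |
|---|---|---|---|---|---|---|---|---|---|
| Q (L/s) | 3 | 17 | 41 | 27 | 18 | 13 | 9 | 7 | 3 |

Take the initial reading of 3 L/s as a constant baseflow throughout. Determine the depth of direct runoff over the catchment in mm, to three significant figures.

d ≈ 18.4 mm

Direct runoff: 0.0, 14.0, 38.0, 24.0, 15.0, 10.0, 6.0, 4.0, 0.0 L/s; ΣQ_DR = 111.0 L/s.
V = ΣQ_DR · Δt = 111.0 × 7200 s = 7.992 × 10^5 L.
Over A = 4.34 ha, depth = V / A = 18.4 mm.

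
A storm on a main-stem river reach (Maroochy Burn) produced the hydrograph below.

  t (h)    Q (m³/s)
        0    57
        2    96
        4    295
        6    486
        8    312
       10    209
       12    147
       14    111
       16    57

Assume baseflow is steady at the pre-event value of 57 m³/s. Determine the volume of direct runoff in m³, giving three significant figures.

V ≈ 9.05 × 10^6 m³

Direct-runoff ordinates (Q − Q_b): 0.0, 39.0, 238.0, 429.0, 255.0, 152.0, 90.0, 54.0, 0.0 m³/s.
ΣQ_DR = 1257 m³/s.
With Δt = 2 h = 7200 s, V = ΣQ_DR · Δt = 1257 × 7200 = 9.05 × 10^6 m³.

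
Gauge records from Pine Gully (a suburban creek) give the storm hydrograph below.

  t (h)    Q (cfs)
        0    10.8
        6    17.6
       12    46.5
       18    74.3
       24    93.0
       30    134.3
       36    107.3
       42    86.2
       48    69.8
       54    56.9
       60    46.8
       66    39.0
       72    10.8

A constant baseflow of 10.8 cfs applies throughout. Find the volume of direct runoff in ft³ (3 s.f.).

Direct-runoff ordinates (Q − Q_b): 0.0, 6.8, 35.7, 63.5, 82.2, 123.5, 96.5, 75.4, 59.0, 46.1, 36.0, 28.2, 0.0 cfs.
ΣQ_DR = 652.9 cfs.
With Δt = 6 h = 21600 s, V = ΣQ_DR · Δt = 652.9 × 21600 = 1.41 × 10^7 ft³.

V ≈ 1.41 × 10^7 ft³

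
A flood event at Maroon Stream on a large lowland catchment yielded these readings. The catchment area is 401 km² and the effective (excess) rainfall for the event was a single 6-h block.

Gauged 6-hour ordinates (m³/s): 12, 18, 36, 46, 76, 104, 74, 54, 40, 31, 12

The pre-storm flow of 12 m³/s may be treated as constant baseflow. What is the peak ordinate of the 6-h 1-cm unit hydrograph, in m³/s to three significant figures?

U_p ≈ 46.0 m³/s

Direct runoff: 0.0, 6.0, 24.0, 34.0, 64.0, 92.0, 62.0, 42.0, 28.0, 19.0, 0.0 m³/s; ΣQ_DR = 371.0 m³/s, peak = 92.0 m³/s.
Runoff depth d = ΣQ_DR·Δt / A = 371.0 × 21600 / (401 km²) = 19.98 mm.
The 1-cm UH is the DRH scaled by (10 mm)/d, so U_p = 92.0 × 10/19.98 = 46.0 m³/s.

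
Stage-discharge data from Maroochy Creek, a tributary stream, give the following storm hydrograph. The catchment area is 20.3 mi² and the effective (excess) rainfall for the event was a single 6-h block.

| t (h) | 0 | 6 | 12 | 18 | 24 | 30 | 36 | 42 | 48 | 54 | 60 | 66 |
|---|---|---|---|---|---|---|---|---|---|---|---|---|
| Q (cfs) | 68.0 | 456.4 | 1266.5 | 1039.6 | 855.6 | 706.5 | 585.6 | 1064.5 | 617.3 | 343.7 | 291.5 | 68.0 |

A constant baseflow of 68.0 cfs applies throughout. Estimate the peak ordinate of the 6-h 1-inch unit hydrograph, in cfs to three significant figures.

U_p ≈ 400 cfs

Direct runoff: 0.0, 388.4, 1198.5, 971.6, 787.6, 638.5, 517.6, 996.5, 549.3, 275.7, 223.5, 0.0 cfs; ΣQ_DR = 6547 cfs, peak = 1198.5 cfs.
Runoff depth d = ΣQ_DR·Δt / A = 6547 × 21600 / (20.3 mi²) = 2.999 in.
The 1-inch UH is the DRH scaled by (1 in)/d, so U_p = 1198.5 × 1/2.999 = 400 cfs.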